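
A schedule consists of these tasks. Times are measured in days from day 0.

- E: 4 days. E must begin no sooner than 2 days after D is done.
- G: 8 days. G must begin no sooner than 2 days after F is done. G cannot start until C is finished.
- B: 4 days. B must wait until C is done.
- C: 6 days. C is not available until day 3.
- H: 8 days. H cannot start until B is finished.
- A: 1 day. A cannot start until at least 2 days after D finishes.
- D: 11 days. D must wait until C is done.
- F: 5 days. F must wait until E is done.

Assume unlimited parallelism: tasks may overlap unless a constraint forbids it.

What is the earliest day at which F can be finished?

C cannot begin until its own release at day 3. It runs from day 3 to 3 + 6 = day 9.
D waits on C (finishes day 9), so it starts at day 9 and finishes at 9 + 11 = day 20.
After D (finishes day 20, plus 2-day gap → day 22), E can start at day 22 and finishes at day 26.
F cannot begin until E (finishes day 26). It runs from day 26 to 26 + 5 = day 31.

31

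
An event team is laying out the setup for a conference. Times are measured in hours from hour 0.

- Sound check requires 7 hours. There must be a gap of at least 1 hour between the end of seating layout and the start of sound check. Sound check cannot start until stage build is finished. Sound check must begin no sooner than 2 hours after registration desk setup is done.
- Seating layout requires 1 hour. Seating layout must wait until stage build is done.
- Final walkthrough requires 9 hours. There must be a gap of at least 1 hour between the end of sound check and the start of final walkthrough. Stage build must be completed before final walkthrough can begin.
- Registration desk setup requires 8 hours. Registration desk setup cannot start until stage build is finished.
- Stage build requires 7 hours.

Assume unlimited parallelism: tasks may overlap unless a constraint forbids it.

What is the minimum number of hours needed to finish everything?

34

Stage build has no prerequisites, so it starts at hour 0 and finishes at hour 7.
After stage build (finishes hour 7), registration desk setup can start at hour 7 and finishes at hour 15.
Seating layout waits on stage build (finishes hour 7), so it starts at hour 7 and finishes at 7 + 1 = hour 8.
Sound check cannot start until seating layout (finishes hour 8, plus 1-hour gap → hour 9); stage build (finishes hour 7); registration desk setup (finishes hour 15, plus 2-hour gap → hour 17). The controlling bound is hour 17, so sound check finishes at 17 + 7 = hour 24.
Final walkthrough needs all of sound check (finishes hour 24, plus 1-hour gap → hour 25); stage build (finishes hour 7). That puts its earliest start at hour 25; it finishes at 25 + 9 = hour 34.
All tasks are finished once the last one completes. Finish times: Stage build at 7, Seating layout at 8, Registration desk setup at 15, Sound check at 24, Final walkthrough at 34. The latest is hour 34.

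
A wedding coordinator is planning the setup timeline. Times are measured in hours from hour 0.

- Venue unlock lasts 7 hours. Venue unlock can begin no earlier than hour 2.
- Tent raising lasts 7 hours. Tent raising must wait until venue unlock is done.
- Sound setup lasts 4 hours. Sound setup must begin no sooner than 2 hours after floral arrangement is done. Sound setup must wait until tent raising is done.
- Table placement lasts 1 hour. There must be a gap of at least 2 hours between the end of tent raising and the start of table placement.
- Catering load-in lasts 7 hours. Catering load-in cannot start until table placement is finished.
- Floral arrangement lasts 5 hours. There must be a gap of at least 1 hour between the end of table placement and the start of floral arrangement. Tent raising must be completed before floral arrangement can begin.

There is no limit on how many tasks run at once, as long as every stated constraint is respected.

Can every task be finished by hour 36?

Venue unlock waits on its own release at hour 2, so it starts at hour 2 and finishes at 2 + 7 = hour 9.
After venue unlock (finishes hour 9), tent raising can start at hour 9 and finishes at hour 16.
Table placement waits on tent raising (finishes hour 16, plus 2-hour gap → hour 18), so it starts at hour 18 and finishes at 18 + 1 = hour 19.
Catering load-in waits on table placement (finishes hour 19), so it starts at hour 19 and finishes at 19 + 7 = hour 26.
Floral arrangement has to wait for table placement (finishes hour 19, plus 1-hour gap → hour 20); tent raising (finishes hour 16). The latest of these is hour 20, so floral arrangement runs hour 20 to 20 + 5 = hour 25.
For sound setup: floral arrangement (finishes hour 25, plus 2-hour gap → hour 27); tent raising (finishes hour 16). Taking the maximum gives a start of hour 27, and it finishes at 27 + 4 = hour 31.
Every task is finished by hour 31, which is no later than the deadline of 36, so the schedule is feasible.

Yes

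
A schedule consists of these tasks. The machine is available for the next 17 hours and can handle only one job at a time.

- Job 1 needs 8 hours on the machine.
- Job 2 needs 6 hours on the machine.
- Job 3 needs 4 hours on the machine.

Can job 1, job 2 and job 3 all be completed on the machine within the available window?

Running back to back, the jobs need 8 + 6 + 4 = 18 hours on the machine.
Since 18 > 17, they cannot all fit.

No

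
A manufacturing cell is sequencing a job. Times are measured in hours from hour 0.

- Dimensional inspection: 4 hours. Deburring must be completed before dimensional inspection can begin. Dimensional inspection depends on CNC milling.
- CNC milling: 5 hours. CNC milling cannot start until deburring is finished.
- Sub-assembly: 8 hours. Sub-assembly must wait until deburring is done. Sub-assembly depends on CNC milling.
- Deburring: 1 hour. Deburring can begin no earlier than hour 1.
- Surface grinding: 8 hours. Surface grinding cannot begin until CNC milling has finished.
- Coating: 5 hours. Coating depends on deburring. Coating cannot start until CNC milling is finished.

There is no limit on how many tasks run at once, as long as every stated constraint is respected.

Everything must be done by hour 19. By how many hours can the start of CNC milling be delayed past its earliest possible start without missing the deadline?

4

After its own release at hour 1, deburring can start at hour 1 and finishes at hour 2.
CNC milling waits on deburring (finishes hour 2), so it starts at hour 2 and finishes at 2 + 5 = hour 7.

Working backward from the deadline:
To finish by hour 19, surface grinding (duration 8) must start no later than hour 11.
Dimensional inspection must finish by hour 19; it takes 4 hours, so it must start by 19 − 4 = hour 15.
To finish by hour 19, coating (duration 5) must start no later than hour 14.
Sub-assembly has no dependents, so it just needs to finish by hour 19. Starting by 19 − 8 = hour 11 achieves that.
For CNC milling: surface grinding (must start by hour 11); dimensional inspection (must start by hour 15); coating (must start by hour 14); sub-assembly (must start by hour 11). The most restrictive is hour 11; with a 5-hour duration, CNC milling must start by hour 6.
So CNC milling can start as early as hour 2 and as late as hour 6, giving 6 − 2 = 4 hours of slack.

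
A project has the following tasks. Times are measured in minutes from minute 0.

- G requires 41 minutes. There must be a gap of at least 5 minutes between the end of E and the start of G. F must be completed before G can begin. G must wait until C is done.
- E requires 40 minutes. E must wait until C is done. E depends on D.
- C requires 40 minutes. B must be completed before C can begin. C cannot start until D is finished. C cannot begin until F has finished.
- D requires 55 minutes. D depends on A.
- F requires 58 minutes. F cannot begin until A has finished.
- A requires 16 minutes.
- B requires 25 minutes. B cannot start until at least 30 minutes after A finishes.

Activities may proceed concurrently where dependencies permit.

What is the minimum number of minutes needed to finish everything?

200

A can start immediately at minute 0; it finishes at minute 16.
F cannot begin until A (finishes minute 16). It runs from minute 16 to 16 + 58 = minute 74.
D cannot begin until A (finishes minute 16). It runs from minute 16 to 16 + 55 = minute 71.
B cannot begin until A (finishes minute 16, plus 30-minute gap → minute 46). It runs from minute 46 to 46 + 25 = minute 71.
C has to wait for B (finishes minute 71); D (finishes minute 71); F (finishes minute 74). The latest of these is minute 74, so C runs minute 74 to 74 + 40 = minute 114.
E has to wait for C (finishes minute 114); D (finishes minute 71). The latest of these is minute 114, so E runs minute 114 to 114 + 40 = minute 154.
G needs all of E (finishes minute 154, plus 5-minute gap → minute 159); F (finishes minute 74); C (finishes minute 114). That puts its earliest start at minute 159; it finishes at 159 + 41 = minute 200.
All tasks are finished once the last one completes. Finish times: A at 16, B at 71, C at 114, D at 71, E at 154, F at 74, G at 200. The latest is minute 200.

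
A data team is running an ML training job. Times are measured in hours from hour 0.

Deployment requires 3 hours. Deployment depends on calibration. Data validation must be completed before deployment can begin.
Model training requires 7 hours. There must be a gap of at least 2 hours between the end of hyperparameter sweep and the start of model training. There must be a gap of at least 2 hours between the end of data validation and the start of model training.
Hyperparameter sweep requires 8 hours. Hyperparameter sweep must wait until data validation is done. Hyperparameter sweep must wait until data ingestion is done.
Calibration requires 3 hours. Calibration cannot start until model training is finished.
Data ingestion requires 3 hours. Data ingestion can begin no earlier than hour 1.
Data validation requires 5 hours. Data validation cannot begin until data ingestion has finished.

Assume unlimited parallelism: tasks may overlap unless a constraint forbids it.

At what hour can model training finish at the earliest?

After its own release at hour 1, data ingestion can start at hour 1 and finishes at hour 4.
Data validation cannot begin until data ingestion (finishes hour 4). It runs from hour 4 to 4 + 5 = hour 9.
Hyperparameter sweep needs all of data validation (finishes hour 9); data ingestion (finishes hour 4). That puts its earliest start at hour 9; it finishes at 9 + 8 = hour 17.
Model training needs all of hyperparameter sweep (finishes hour 17, plus 2-hour gap → hour 19); data validation (finishes hour 9, plus 2-hour gap → hour 11). That puts its earliest start at hour 19; it finishes at 19 + 7 = hour 26.

26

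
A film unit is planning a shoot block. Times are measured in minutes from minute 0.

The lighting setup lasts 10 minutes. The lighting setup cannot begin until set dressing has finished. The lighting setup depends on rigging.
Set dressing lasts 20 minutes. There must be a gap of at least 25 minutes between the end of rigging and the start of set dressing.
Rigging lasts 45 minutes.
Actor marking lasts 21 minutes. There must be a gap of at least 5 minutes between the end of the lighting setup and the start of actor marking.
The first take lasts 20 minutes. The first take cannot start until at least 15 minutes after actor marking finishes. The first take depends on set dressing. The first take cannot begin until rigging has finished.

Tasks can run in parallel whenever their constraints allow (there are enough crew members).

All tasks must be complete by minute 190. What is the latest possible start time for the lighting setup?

The first take has no dependents, so it just needs to finish by minute 190. Starting by 190 − 20 = minute 170 achieves that.
Since the first take (must start by minute 170, minus 15-minute gap → minute 155) depends on it, actor marking must finish by minute 155. Backing off its 21-minute duration gives a latest start of minute 134.
Since actor marking (must start by minute 134, minus 5-minute gap → minute 129) depends on it, the lighting setup must finish by minute 129. Backing off its 10-minute duration gives a latest start of minute 119.

119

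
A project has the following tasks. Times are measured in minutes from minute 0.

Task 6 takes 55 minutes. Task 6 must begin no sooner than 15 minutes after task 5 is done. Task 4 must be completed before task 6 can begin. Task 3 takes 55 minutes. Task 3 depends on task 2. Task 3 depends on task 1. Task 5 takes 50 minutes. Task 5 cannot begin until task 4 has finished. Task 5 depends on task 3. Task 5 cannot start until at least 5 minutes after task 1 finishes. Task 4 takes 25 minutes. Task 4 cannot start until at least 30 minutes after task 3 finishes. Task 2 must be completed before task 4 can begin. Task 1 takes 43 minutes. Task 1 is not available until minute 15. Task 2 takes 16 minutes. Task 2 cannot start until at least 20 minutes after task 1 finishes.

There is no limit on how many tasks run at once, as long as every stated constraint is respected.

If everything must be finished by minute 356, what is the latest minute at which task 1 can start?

47

Nothing follows task 6; the deadline of minute 356 is its only limit. It must start by 356 − 55 = minute 301.
Task 5 must finish before task 6 (must start by minute 301, minus 15-minute gap → minute 286). With a 50-minute duration, task 5 must start by 286 − 50 = minute 236.
Task 4 feeds task 5 (must start by minute 236); task 6 (must start by minute 301). Taking the minimum, task 4 must finish by minute 236 and start by 236 − 25 = minute 211.
Task 3 feeds task 4 (must start by minute 211, minus 30-minute gap → minute 181); task 5 (must start by minute 236). Taking the minimum, task 3 must finish by minute 181 and start by 181 − 55 = minute 126.
Task 2 has several dependents: task 3 (must start by minute 126); task 4 (must start by minute 211). The earliest of those limits is minute 126, so task 2 must start by 126 − 16 = minute 110.
Task 1 has several dependents: task 2 (must start by minute 110, minus 20-minute gap → minute 90); task 3 (must start by minute 126); task 5 (must start by minute 236, minus 5-minute gap → minute 231). The earliest of those limits is minute 90, so task 1 must start by 90 − 43 = minute 47.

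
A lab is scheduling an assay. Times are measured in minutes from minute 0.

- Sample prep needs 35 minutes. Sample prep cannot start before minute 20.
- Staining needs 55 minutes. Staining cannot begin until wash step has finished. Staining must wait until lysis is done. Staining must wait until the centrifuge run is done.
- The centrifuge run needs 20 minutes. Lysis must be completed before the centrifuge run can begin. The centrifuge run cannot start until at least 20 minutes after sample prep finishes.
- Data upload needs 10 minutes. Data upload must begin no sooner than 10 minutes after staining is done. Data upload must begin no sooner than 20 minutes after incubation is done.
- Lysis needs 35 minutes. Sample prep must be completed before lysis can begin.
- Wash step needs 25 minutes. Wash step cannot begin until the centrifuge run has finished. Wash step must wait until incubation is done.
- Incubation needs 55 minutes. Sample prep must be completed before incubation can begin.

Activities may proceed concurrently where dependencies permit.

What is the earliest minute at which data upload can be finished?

210

Sample prep waits on its own release at minute 20, so it starts at minute 20 and finishes at 20 + 35 = minute 55.
After sample prep (finishes minute 55), incubation can start at minute 55 and finishes at minute 110.
After sample prep (finishes minute 55), lysis can start at minute 55 and finishes at minute 90.
For the centrifuge run: lysis (finishes minute 90); sample prep (finishes minute 55, plus 20-minute gap → minute 75). Taking the maximum gives a start of minute 90, and it finishes at 90 + 20 = minute 110.
For wash step: the centrifuge run (finishes minute 110); incubation (finishes minute 110). Taking the maximum gives a start of minute 110, and it finishes at 110 + 25 = minute 135.
For staining: wash step (finishes minute 135); lysis (finishes minute 90); the centrifuge run (finishes minute 110). Taking the maximum gives a start of minute 135, and it finishes at 135 + 55 = minute 190.
Data upload needs all of staining (finishes minute 190, plus 10-minute gap → minute 200); incubation (finishes minute 110, plus 20-minute gap → minute 130). That puts its earliest start at minute 200; it finishes at 200 + 10 = minute 210.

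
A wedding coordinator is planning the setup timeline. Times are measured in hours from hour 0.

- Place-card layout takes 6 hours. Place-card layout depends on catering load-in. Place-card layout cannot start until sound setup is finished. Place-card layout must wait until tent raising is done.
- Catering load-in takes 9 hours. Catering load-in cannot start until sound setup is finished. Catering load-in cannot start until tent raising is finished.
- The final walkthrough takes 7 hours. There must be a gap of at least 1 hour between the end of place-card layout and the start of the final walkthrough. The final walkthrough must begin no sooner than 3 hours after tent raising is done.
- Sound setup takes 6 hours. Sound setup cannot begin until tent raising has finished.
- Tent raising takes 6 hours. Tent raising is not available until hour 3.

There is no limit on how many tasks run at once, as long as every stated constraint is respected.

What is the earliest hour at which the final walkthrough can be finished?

Tent raising waits on its own release at hour 3, so it starts at hour 3 and finishes at 3 + 6 = hour 9.
Sound setup cannot begin until tent raising (finishes hour 9). It runs from hour 9 to 9 + 6 = hour 15.
For catering load-in: sound setup (finishes hour 15); tent raising (finishes hour 9). Taking the maximum gives a start of hour 15, and it finishes at 15 + 9 = hour 24.
Place-card layout needs all of catering load-in (finishes hour 24); sound setup (finishes hour 15); tent raising (finishes hour 9). That puts its earliest start at hour 24; it finishes at 24 + 6 = hour 30.
The final walkthrough cannot start until place-card layout (finishes hour 30, plus 1-hour gap → hour 31); tent raising (finishes hour 9, plus 3-hour gap → hour 12). The controlling bound is hour 31, so the final walkthrough finishes at 31 + 7 = hour 38.

38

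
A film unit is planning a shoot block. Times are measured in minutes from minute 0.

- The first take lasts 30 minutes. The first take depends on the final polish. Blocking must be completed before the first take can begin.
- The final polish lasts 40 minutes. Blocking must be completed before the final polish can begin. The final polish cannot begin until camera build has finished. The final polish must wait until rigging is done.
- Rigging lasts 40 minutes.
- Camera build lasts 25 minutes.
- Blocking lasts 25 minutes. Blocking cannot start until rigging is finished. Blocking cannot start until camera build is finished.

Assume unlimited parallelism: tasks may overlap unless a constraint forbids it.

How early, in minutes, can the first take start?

Camera build can start immediately at minute 0; it finishes at minute 25.
Nothing blocks rigging, so it runs from minute 0 to minute 40.
Blocking has to wait for rigging (finishes minute 40); camera build (finishes minute 25). The latest of these is minute 40, so blocking runs minute 40 to 40 + 25 = minute 65.
The final polish cannot start until blocking (finishes minute 65); camera build (finishes minute 25); rigging (finishes minute 40). The controlling bound is minute 65, so the final polish finishes at 65 + 40 = minute 105.
The first take waits on the final polish (finishes minute 105); blocking (finishes minute 65). The latest of these is minute 105, which is the earliest the first take can start.

105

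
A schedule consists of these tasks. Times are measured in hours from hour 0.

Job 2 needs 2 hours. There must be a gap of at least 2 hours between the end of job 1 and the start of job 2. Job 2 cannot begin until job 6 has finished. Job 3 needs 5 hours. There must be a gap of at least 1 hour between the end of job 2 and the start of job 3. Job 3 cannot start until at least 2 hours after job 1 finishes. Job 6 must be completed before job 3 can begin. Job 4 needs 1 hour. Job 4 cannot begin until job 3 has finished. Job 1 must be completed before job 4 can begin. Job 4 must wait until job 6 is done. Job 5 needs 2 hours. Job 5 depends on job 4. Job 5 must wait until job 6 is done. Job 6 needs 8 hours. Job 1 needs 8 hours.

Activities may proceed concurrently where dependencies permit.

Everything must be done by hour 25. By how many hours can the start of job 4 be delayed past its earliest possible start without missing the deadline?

Job 6 can start immediately at hour 0; it finishes at hour 8.
Nothing blocks job 1, so it runs from hour 0 to hour 8.
Job 2 cannot start until job 1 (finishes hour 8, plus 2-hour gap → hour 10); job 6 (finishes hour 8). The controlling bound is hour 10, so job 2 finishes at 10 + 2 = hour 12.
Job 3 needs all of job 2 (finishes hour 12, plus 1-hour gap → hour 13); job 1 (finishes hour 8, plus 2-hour gap → hour 10); job 6 (finishes hour 8). That puts its earliest start at hour 13; it finishes at 13 + 5 = hour 18.
Job 4 has to wait for job 3 (finishes hour 18); job 1 (finishes hour 8); job 6 (finishes hour 8). The latest of these is hour 18, so job 4 runs hour 18 to 18 + 1 = hour 19.

Working backward from the deadline:
To finish by hour 25, job 5 (duration 2) must start no later than hour 23.
Job 4 has to be done before job 5 (must start by hour 23). That means finishing by hour 23, i.e. starting by 23 − 1 = hour 22.
So job 4 can start as early as hour 18 and as late as hour 22, giving 22 − 18 = 4 hours of slack.

4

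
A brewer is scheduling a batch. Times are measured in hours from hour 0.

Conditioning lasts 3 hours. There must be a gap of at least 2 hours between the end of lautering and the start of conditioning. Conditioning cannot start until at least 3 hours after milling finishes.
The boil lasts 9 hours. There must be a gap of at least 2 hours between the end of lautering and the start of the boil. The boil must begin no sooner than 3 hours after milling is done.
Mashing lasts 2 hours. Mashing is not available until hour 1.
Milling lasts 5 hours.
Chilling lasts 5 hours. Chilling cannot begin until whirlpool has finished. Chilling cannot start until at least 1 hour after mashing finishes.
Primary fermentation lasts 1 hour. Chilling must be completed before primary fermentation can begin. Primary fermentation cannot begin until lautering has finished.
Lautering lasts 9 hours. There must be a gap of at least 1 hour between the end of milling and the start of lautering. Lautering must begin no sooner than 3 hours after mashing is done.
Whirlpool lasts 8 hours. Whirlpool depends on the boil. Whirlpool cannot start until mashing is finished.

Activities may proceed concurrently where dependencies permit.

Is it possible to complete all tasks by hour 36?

No

Mashing waits on its own release at hour 1, so it starts at hour 1 and finishes at 1 + 2 = hour 3.
Nothing blocks milling, so it runs from hour 0 to hour 5.
For lautering: milling (finishes hour 5, plus 1-hour gap → hour 6); mashing (finishes hour 3, plus 3-hour gap → hour 6). Taking the maximum gives a start of hour 6, and it finishes at 6 + 9 = hour 15.
Conditioning needs all of lautering (finishes hour 15, plus 2-hour gap → hour 17); milling (finishes hour 5, plus 3-hour gap → hour 8). That puts its earliest start at hour 17; it finishes at 17 + 3 = hour 20.
For the boil: lautering (finishes hour 15, plus 2-hour gap → hour 17); milling (finishes hour 5, plus 3-hour gap → hour 8). Taking the maximum gives a start of hour 17, and it finishes at 17 + 9 = hour 26.
Whirlpool cannot start until the boil (finishes hour 26); mashing (finishes hour 3). The controlling bound is hour 26, so whirlpool finishes at 26 + 8 = hour 34.
Chilling has to wait for whirlpool (finishes hour 34); mashing (finishes hour 3, plus 1-hour gap → hour 4). The latest of these is hour 34, so chilling runs hour 34 to 34 + 5 = hour 39.
Primary fermentation has to wait for chilling (finishes hour 39); lautering (finishes hour 15). The latest of these is hour 39, so primary fermentation runs hour 39 to 39 + 1 = hour 40.
The earliest everything can be done is hour 40, which is after the deadline of 36, so it is not possible.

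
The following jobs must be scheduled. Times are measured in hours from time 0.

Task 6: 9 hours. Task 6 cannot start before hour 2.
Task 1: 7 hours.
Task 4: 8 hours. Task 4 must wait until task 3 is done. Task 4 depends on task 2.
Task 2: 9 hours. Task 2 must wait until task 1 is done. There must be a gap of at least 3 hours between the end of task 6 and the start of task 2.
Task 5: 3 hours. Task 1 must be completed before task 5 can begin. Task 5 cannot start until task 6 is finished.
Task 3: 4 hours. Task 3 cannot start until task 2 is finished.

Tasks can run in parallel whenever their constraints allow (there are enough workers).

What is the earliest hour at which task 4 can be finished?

Task 6 cannot begin until its own release at hour 2. It runs from hour 2 to 2 + 9 = hour 11.
Nothing blocks task 1, so it runs from hour 0 to hour 7.
For task 2: task 1 (finishes hour 7); task 6 (finishes hour 11, plus 3-hour gap → hour 14). Taking the maximum gives a start of hour 14, and it finishes at 14 + 9 = hour 23.
Task 3 waits on task 2 (finishes hour 23), so it starts at hour 23 and finishes at 23 + 4 = hour 27.
For task 4: task 3 (finishes hour 27); task 2 (finishes hour 23). Taking the maximum gives a start of hour 27, and it finishes at 27 + 8 = hour 35.

35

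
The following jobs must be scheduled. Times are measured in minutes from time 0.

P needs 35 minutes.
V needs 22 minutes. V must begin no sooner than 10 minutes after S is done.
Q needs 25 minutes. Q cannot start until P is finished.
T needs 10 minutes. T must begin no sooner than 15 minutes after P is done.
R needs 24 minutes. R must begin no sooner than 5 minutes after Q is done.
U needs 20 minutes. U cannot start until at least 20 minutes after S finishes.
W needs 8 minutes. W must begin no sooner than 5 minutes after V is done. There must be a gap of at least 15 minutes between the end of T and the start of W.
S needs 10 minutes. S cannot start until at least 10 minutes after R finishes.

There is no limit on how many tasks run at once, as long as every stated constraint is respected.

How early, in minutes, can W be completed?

P has no prerequisites, so it starts at minute 0 and finishes at minute 35.
T cannot begin until P (finishes minute 35, plus 15-minute gap → minute 50). It runs from minute 50 to 50 + 10 = minute 60.
Q waits on P (finishes minute 35), so it starts at minute 35 and finishes at 35 + 25 = minute 60.
R cannot begin until Q (finishes minute 60, plus 5-minute gap → minute 65). It runs from minute 65 to 65 + 24 = minute 89.
S waits on R (finishes minute 89, plus 10-minute gap → minute 99), so it starts at minute 99 and finishes at 99 + 10 = minute 109.
V cannot begin until S (finishes minute 109, plus 10-minute gap → minute 119). It runs from minute 119 to 119 + 22 = minute 141.
W has to wait for V (finishes minute 141, plus 5-minute gap → minute 146); T (finishes minute 60, plus 15-minute gap → minute 75). The latest of these is minute 146, so W runs minute 146 to 146 + 8 = minute 154.

154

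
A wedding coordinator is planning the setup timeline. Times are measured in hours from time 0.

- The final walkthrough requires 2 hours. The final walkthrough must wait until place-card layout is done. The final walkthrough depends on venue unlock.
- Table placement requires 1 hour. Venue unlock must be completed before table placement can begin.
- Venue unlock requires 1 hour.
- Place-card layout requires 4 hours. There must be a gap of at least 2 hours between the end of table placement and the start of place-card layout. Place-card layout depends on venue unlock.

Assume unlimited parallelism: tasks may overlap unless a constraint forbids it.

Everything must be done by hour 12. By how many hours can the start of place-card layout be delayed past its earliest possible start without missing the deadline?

Nothing blocks venue unlock, so it runs from hour 0 to hour 1.
After venue unlock (finishes hour 1), table placement can start at hour 1 and finishes at hour 2.
Place-card layout needs all of table placement (finishes hour 2, plus 2-hour gap → hour 4); venue unlock (finishes hour 1). That puts its earliest start at hour 4; it finishes at 4 + 4 = hour 8.

Working backward from the deadline:
The final walkthrough must finish by hour 12; it takes 2 hours, so it must start by 12 − 2 = hour 10.
Place-card layout has to be done before the final walkthrough (must start by hour 10). That means finishing by hour 10, i.e. starting by 10 − 4 = hour 6.
So place-card layout can start as early as hour 4 and as late as hour 6, giving 6 − 4 = 2 hours of slack.

2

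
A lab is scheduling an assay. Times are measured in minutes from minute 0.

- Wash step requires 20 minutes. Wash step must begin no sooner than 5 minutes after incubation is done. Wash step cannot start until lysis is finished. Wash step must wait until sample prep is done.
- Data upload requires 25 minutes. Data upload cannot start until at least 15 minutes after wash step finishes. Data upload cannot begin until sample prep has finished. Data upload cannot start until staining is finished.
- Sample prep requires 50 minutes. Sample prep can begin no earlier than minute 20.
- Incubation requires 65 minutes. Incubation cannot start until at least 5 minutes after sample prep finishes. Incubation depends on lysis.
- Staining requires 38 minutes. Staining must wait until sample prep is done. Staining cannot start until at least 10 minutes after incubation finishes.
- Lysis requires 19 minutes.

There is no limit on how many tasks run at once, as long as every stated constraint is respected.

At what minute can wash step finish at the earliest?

165

Nothing blocks lysis, so it runs from minute 0 to minute 19.
Sample prep cannot begin until its own release at minute 20. It runs from minute 20 to 20 + 50 = minute 70.
Incubation has to wait for sample prep (finishes minute 70, plus 5-minute gap → minute 75); lysis (finishes minute 19). The latest of these is minute 75, so incubation runs minute 75 to 75 + 65 = minute 140.
Wash step needs all of incubation (finishes minute 140, plus 5-minute gap → minute 145); lysis (finishes minute 19); sample prep (finishes minute 70). That puts its earliest start at minute 145; it finishes at 145 + 20 = minute 165.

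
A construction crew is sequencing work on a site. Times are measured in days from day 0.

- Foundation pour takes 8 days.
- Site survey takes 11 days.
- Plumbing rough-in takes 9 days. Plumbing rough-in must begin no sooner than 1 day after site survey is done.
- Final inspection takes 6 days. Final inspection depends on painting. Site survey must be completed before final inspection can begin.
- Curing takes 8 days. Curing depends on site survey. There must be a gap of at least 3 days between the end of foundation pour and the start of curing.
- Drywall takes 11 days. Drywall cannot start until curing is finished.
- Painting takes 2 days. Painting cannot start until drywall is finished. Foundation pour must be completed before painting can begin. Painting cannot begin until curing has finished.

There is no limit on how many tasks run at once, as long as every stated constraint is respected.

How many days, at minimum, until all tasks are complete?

Foundation pour has no prerequisites, so it starts at day 0 and finishes at day 8.
Nothing blocks site survey, so it runs from day 0 to day 11.
Plumbing rough-in waits on site survey (finishes day 11, plus 1-day gap → day 12), so it starts at day 12 and finishes at 12 + 9 = day 21.
For curing: site survey (finishes day 11); foundation pour (finishes day 8, plus 3-day gap → day 11). Taking the maximum gives a start of day 11, and it finishes at 11 + 8 = day 19.
Drywall cannot begin until curing (finishes day 19). It runs from day 19 to 19 + 11 = day 30.
Painting cannot start until drywall (finishes day 30); foundation pour (finishes day 8); curing (finishes day 19). The controlling bound is day 30, so painting finishes at 30 + 2 = day 32.
For final inspection: painting (finishes day 32); site survey (finishes day 11). Taking the maximum gives a start of day 32, and it finishes at 32 + 6 = day 38.
All tasks are finished once the last one completes. Finish times: Site survey at 11, Foundation pour at 8, Curing at 19, Plumbing rough-in at 21, Drywall at 30, Painting at 32, Final inspection at 38. The latest is day 38.

38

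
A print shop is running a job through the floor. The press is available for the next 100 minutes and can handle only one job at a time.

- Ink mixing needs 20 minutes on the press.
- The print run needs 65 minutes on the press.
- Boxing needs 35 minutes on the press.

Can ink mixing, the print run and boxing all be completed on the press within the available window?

No

Running back to back, the jobs need 20 + 65 + 35 = 120 minutes on the press.
Since 120 > 100, they cannot all fit.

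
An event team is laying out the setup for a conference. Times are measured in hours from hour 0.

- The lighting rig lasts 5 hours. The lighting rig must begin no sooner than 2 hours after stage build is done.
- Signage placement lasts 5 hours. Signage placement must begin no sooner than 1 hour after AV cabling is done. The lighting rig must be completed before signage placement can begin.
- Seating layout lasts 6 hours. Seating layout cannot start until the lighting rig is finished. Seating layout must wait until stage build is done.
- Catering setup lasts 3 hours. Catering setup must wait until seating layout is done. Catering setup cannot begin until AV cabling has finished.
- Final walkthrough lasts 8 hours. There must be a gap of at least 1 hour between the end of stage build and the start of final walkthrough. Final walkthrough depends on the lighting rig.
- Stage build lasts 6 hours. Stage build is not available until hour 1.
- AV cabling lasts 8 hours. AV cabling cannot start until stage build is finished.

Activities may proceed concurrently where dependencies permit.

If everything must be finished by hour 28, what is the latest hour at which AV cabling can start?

Catering setup has no dependents, so it just needs to finish by hour 28. Starting by 28 − 3 = hour 25 achieves that.
Signage placement has no dependents, so it just needs to finish by hour 28. Starting by 28 − 5 = hour 23 achieves that.
AV cabling feeds signage placement (must start by hour 23, minus 1-hour gap → hour 22); catering setup (must start by hour 25). Taking the minimum, AV cabling must finish by hour 22 and start by 22 − 8 = hour 14.

14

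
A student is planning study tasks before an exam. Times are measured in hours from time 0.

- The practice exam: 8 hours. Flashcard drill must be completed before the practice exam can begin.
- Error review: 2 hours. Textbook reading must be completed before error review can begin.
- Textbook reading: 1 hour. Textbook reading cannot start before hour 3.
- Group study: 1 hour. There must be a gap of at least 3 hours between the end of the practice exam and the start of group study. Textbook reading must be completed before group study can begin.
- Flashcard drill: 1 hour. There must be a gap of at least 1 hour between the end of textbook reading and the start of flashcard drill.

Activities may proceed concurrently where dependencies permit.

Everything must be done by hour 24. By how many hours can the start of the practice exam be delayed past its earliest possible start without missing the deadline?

Textbook reading waits on its own release at hour 3, so it starts at hour 3 and finishes at 3 + 1 = hour 4.
After textbook reading (finishes hour 4, plus 1-hour gap → hour 5), flashcard drill can start at hour 5 and finishes at hour 6.
The practice exam cannot begin until flashcard drill (finishes hour 6). It runs from hour 6 to 6 + 8 = hour 14.

Working backward from the deadline:
Group study must finish by hour 24; it takes 1 hour, so it must start by 24 − 1 = hour 23.
Since group study (must start by hour 23, minus 3-hour gap → hour 20) depends on it, the practice exam must finish by hour 20. Backing off its 8-hour duration gives a latest start of hour 12.
So the practice exam can start as early as hour 6 and as late as hour 12, giving 12 − 6 = 6 hours of slack.

6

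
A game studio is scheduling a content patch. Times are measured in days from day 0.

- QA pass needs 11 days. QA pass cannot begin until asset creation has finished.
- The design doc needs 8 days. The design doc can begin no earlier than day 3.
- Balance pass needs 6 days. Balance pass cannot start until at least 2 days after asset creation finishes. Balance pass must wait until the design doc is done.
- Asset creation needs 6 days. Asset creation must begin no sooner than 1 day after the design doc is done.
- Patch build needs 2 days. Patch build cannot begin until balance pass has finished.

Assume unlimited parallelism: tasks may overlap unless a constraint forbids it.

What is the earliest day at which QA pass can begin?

18

The design doc cannot begin until its own release at day 3. It runs from day 3 to 3 + 8 = day 11.
Asset creation waits on the design doc (finishes day 11, plus 1-day gap → day 12), so it starts at day 12 and finishes at 12 + 6 = day 18.
QA pass waits on asset creation (finishes day 18), so the earliest it can start is day 18.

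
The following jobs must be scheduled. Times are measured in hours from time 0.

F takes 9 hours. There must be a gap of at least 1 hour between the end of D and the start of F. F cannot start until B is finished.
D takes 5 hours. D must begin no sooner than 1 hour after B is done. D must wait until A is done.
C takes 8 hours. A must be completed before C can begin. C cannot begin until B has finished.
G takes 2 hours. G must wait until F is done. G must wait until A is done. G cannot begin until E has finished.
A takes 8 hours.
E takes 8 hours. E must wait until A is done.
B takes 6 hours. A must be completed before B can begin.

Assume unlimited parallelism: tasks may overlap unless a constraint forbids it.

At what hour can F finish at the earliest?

30

A can start immediately at hour 0; it finishes at hour 8.
After A (finishes hour 8), B can start at hour 8 and finishes at hour 14.
D needs all of B (finishes hour 14, plus 1-hour gap → hour 15); A (finishes hour 8). That puts its earliest start at hour 15; it finishes at 15 + 5 = hour 20.
F needs all of D (finishes hour 20, plus 1-hour gap → hour 21); B (finishes hour 14). That puts its earliest start at hour 21; it finishes at 21 + 9 = hour 30.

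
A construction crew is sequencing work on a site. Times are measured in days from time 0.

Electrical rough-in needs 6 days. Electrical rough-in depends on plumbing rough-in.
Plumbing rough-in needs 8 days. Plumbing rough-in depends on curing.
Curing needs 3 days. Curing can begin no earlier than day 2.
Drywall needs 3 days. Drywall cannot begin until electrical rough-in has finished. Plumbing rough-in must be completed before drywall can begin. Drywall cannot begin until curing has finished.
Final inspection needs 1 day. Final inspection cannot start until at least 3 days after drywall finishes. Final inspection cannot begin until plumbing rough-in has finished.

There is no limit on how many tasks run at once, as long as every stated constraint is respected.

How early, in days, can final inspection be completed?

26

Curing cannot begin until its own release at day 2. It runs from day 2 to 2 + 3 = day 5.
After curing (finishes day 5), plumbing rough-in can start at day 5 and finishes at day 13.
After plumbing rough-in (finishes day 13), electrical rough-in can start at day 13 and finishes at day 19.
For drywall: electrical rough-in (finishes day 19); plumbing rough-in (finishes day 13); curing (finishes day 5). Taking the maximum gives a start of day 19, and it finishes at 19 + 3 = day 22.
Final inspection has to wait for drywall (finishes day 22, plus 3-day gap → day 25); plumbing rough-in (finishes day 13). The latest of these is day 25, so final inspection runs day 25 to 25 + 1 = day 26.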